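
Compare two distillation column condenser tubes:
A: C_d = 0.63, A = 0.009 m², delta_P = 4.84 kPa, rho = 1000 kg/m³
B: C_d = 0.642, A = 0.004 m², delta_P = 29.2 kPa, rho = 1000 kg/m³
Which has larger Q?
Q(A) = 17.64 L/s, Q(B) = 19.62 L/s. Answer: B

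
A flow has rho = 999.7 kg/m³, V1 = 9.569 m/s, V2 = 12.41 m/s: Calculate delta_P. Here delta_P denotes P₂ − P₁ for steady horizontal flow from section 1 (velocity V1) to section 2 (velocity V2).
Formula: \Delta P = \frac{1}{2} \rho (V_1^2 - V_2^2)
delta_P = 0.5·999.7·(9.569² − 12.41²)/1000 = -31.21 kPa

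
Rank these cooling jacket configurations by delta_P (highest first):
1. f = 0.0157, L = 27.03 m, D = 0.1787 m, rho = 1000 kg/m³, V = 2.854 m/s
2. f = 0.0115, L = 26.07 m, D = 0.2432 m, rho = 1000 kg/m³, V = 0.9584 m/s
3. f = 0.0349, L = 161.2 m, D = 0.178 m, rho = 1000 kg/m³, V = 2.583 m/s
Case 1: delta_P = 9.672 kPa
Case 2: delta_P = 0.5662 kPa
Case 3: delta_P = 105.4 kPa
Ranking (highest first): 3, 1, 2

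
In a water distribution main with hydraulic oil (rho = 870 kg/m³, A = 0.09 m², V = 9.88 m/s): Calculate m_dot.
Formula: \dot{m} = \rho A V
m_dot = 870·0.09·9.88 = 773.6 kg/s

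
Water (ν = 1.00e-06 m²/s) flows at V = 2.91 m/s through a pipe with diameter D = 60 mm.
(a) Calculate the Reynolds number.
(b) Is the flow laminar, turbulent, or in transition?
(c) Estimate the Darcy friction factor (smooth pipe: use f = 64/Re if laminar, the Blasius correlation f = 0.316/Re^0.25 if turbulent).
(a) Re = V·D/ν = 2.91·0.06/1.00e-06 = 174600
(b) Flow regime: turbulent (Re > 4000)
(c) Friction factor: f = 0.316/Re^0.25 = 0.316/174600^0.25 = 0.01546 (Blasius is strictly valid for Re ≲ 1e5; used here as the smooth-pipe estimate the problem specifies)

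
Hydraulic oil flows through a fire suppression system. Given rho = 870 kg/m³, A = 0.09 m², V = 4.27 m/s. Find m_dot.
Formula: \dot{m} = \rho A V
m_dot = 870·0.09·4.27 = 334.3 kg/s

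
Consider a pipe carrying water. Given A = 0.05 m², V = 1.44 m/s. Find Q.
Formula: Q = A V
Q = 0.05·1.44·1000 = 72 L/s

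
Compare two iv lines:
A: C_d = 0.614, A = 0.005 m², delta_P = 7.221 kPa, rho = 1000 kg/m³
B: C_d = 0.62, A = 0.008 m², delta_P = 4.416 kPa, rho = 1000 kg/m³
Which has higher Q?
Q(A) = 11.67 L/s, Q(B) = 14.74 L/s. Answer: B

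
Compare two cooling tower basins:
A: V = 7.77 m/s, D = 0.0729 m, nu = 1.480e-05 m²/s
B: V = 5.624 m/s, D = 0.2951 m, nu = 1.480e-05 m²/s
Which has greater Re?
Re(A) = 38272, Re(B) = 112138. Answer: B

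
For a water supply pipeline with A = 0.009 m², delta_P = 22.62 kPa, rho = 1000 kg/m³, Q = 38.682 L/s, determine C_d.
Formula: Q = C_d A \sqrt{\frac{2 \Delta P}{\rho}}
Substituting knowns: 38.682 = C_d·0.009·√(2·(22.62·1000)/1000)·1000
Solving for C_d: C_d = (38.682/1000)/(0.009·√(2·(22.62·1000)/1000)) = 0.639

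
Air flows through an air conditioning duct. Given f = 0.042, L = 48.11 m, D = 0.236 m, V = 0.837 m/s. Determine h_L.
Formula: h_L = f \frac{L}{D} \frac{V^2}{2g}
h_L = 0.042·(48.11/0.236)·0.837²/(2·9.81) = 0.3057 m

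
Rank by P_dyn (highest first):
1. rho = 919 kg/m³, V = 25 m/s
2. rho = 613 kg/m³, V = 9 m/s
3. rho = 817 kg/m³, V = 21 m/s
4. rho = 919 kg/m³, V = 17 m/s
Case 1: P_dyn = 287.2 kPa
Case 2: P_dyn = 24.83 kPa
Case 3: P_dyn = 180.1 kPa
Case 4: P_dyn = 132.8 kPa
Ranking (highest first): 1, 3, 4, 2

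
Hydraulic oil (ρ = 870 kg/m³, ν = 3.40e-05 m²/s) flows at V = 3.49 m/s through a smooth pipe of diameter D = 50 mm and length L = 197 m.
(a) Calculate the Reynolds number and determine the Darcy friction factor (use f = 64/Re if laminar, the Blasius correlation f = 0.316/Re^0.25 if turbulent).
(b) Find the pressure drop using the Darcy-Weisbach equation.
(a) Re = V·D/ν = 3.49·0.05/3.40e-05 = 5132.4 → turbulent (Re > 4000); f = 0.316/Re^0.25 = 0.316/5132.4^0.25 = 0.037334
(b) Darcy-Weisbach: ΔP = f·(L/D)·½ρV²/1000 = 0.037334·(197/0.050)·½·870·3.49²/1000 = 779.4 kPa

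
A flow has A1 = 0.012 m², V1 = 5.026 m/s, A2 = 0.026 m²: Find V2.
Formula: V_2 = \frac{A_1 V_1}{A_2}
V2 = 0.012·5.026/0.026 = 2.32 m/s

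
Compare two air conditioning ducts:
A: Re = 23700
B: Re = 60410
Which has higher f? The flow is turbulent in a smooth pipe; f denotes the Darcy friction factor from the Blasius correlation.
f(A) = 0.02547, f(B) = 0.02016. Answer: A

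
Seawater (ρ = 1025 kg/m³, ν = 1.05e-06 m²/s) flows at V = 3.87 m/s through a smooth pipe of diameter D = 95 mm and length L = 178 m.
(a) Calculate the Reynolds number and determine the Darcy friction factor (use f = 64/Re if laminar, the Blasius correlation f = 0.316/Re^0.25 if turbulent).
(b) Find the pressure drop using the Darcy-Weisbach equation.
(a) Re = V·D/ν = 3.87·0.095/1.05e-06 = 350140 → turbulent (Re > 4000); f = 0.316/Re^0.25 = 0.316/350140^0.25 = 0.012991 (Blasius is strictly valid for Re ≲ 1e5; used here as the smooth-pipe estimate the problem specifies)
(b) Darcy-Weisbach: ΔP = f·(L/D)·½ρV²/1000 = 0.012991·(178/0.095)·½·1025·3.87²/1000 = 186.8 kPa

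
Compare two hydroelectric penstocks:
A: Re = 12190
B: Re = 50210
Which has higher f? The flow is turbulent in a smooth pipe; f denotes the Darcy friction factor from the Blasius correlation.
f(A) = 0.03007, f(B) = 0.02111. Answer: A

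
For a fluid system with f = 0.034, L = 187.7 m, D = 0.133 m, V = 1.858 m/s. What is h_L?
Formula: h_L = f \frac{L}{D} \frac{V^2}{2g}
h_L = 0.034·(187.7/0.133)·1.858²/(2·9.81) = 8.443 m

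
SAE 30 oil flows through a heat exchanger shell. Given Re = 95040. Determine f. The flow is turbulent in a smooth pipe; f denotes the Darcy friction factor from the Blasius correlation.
Formula: f = \frac{0.316}{Re^{0.25}}
f = 0.316/95040^0.25 = 0.018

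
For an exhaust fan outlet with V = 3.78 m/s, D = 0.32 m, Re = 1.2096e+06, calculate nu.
Formula: Re = \frac{V D}{\nu}
Substituting knowns: 1.2096e+06 = 3.78·0.32/nu
Solving for nu: nu = 3.78·0.32/1.2096e+06 = 1.000e-06 m²/s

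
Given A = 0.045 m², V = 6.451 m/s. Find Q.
Formula: Q = A V
Q = 0.045·6.451·1000 = 290.3 L/s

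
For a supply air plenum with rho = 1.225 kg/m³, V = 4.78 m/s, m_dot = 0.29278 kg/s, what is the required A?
Formula: \dot{m} = \rho A V
Substituting knowns: 0.29278 = 1.225·A·4.78
Solving for A: A = 0.29278/(1.225·4.78) = 0.05 m²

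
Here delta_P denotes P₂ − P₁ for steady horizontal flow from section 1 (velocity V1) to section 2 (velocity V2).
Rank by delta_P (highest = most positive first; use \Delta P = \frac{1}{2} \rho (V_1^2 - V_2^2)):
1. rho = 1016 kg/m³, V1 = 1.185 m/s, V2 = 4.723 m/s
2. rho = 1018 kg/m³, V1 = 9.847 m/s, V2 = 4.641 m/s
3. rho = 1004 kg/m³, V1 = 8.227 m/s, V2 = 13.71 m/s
Case 1: delta_P = -10.62 kPa
Case 2: delta_P = 38.39 kPa
Case 3: delta_P = -60.38 kPa
Ranking (highest first): 2, 1, 3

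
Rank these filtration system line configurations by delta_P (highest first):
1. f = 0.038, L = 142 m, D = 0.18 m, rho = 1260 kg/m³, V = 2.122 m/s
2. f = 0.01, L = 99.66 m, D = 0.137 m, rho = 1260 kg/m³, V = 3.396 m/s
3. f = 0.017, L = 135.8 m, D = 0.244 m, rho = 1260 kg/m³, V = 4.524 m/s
Case 1: delta_P = 85.04 kPa
Case 2: delta_P = 52.85 kPa
Case 3: delta_P = 122 kPa
Ranking (highest first): 3, 1, 2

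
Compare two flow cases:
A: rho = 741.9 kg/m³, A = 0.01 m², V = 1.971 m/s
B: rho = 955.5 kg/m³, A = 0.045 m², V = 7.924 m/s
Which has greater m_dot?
m_dot(A) = 14.62 kg/s, m_dot(B) = 340.7 kg/s. Answer: B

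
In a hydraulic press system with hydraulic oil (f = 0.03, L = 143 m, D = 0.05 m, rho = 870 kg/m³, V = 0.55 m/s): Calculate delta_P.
Formula: \Delta P = f \frac{L}{D} \frac{\rho V^2}{2}
delta_P = 0.03·(143/0.05)·0.5·870·0.55²/1000 = 11.29 kPa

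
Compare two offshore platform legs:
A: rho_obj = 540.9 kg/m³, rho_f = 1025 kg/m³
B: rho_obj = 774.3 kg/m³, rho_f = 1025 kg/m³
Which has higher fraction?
fraction(A) = 0.5277, fraction(B) = 0.7554. Answer: B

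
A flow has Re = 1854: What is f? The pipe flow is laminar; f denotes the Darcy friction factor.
Formula: f = \frac{64}{Re}
f = 64/1854 = 0.03452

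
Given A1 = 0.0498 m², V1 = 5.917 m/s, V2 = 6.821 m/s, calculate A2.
Formula: V_2 = \frac{A_1 V_1}{A_2}
Substituting knowns: 6.821 = 0.0498·5.917/A2
Solving for A2: A2 = 0.0498·5.917/6.821 = 0.0432 m²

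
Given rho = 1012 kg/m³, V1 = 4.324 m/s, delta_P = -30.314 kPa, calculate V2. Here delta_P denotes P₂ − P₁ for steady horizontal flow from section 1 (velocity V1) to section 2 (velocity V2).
Formula: \Delta P = \frac{1}{2} \rho (V_1^2 - V_2^2)
Substituting knowns: -30.314 = 0.5·1012·(4.324² − V2²)/1000
Solving for V2: V2 = √(4.324² − 2·(-30.314·1000)/1012) = 8.866 m/s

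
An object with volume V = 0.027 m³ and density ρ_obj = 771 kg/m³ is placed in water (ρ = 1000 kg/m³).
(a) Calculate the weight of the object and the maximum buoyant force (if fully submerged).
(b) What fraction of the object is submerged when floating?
(a) W=rho_obj*g*V=771*9.81*0.027=204.2 N; F_B(max)=rho*g*V=1000*9.81*0.027=264.9 N
(b) Floating fraction=rho_obj/rho=771/1000=0.771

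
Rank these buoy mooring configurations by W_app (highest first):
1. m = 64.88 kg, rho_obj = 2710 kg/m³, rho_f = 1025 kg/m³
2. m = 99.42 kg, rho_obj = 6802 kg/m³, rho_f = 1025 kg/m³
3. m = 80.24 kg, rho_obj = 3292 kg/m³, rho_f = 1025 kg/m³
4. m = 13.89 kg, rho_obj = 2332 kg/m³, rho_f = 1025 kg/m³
Case 1: W_app = 395.7 N
Case 2: W_app = 828.3 N
Case 3: W_app = 542.1 N
Case 4: W_app = 76.37 N
Ranking (highest first): 2, 3, 1, 4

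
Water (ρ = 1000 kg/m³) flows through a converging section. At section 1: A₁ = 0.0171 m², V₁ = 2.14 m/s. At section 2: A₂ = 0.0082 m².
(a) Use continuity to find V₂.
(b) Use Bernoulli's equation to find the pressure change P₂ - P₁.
(a) Continuity: A₁V₁=A₂V₂ -> V₂=A₁V₁/A₂=0.0171*2.14/0.0082=4.46 m/s
(b) Bernoulli: P₂-P₁=0.5*rho*(V₁^2-V₂^2)/1000=0.5*1000*(2.14^2-4.46^2)/1000=-7.656 kPa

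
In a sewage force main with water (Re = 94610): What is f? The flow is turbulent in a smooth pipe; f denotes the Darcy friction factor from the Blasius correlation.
Formula: f = \frac{0.316}{Re^{0.25}}
f = 0.316/94610^0.25 = 0.01802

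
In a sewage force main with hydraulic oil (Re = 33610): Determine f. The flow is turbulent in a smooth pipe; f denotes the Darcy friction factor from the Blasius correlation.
Formula: f = \frac{0.316}{Re^{0.25}}
f = 0.316/33610^0.25 = 0.02334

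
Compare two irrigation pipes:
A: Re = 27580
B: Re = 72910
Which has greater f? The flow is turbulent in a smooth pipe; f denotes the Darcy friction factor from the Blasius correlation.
f(A) = 0.02452, f(B) = 0.01923. Answer: A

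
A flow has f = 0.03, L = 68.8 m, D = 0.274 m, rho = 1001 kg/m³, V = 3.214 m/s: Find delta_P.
Formula: \Delta P = f \frac{L}{D} \frac{\rho V^2}{2}
delta_P = 0.03·(68.8/0.274)·0.5·1001·3.214²/1000 = 38.95 kPa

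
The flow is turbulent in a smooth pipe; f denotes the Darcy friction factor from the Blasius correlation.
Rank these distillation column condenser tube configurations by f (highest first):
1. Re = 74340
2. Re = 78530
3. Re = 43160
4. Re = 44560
Case 1: f = 0.01914
Case 2: f = 0.01888
Case 3: f = 0.02192
Case 4: f = 0.02175
Ranking (highest first): 3, 4, 1, 2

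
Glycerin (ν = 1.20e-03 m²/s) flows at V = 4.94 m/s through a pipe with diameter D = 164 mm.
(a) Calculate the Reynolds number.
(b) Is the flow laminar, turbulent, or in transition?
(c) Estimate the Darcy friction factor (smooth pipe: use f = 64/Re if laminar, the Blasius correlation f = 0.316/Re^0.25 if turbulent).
(a) Re = V·D/ν = 4.94·0.164/1.20e-03 = 675.13
(b) Flow regime: laminar (Re < 2300)
(c) Friction factor: f = 64/Re = 64/675.13 = 0.0948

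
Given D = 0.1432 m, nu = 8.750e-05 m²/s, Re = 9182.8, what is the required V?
Formula: Re = \frac{V D}{\nu}
Substituting knowns: 9182.8 = V·0.1432/8.750e-05
Solving for V: V = 9182.8·8.750e-05/0.1432 = 5.611 m/s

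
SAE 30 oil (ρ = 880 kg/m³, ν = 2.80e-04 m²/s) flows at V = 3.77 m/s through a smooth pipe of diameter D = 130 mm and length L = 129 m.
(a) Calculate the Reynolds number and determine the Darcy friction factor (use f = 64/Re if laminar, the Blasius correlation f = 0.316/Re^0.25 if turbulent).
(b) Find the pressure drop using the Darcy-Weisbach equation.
(a) Re = V·D/ν = 3.77·0.13/2.80e-04 = 1750.4 → laminar (Re < 2300); f = 64/Re = 64/1750.4 = 0.036563
(b) Darcy-Weisbach: ΔP = f·(L/D)·½ρV²/1000 = 0.036563·(129/0.130)·½·880·3.77²/1000 = 226.9 kPa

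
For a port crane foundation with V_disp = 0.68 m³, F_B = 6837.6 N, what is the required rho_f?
Formula: F_B = \rho_f g V_{disp}
Substituting knowns: 6837.6 = rho_f·9.81·0.68
Solving for rho_f: rho_f = 6837.6/(9.81·0.68) = 1025 kg/m³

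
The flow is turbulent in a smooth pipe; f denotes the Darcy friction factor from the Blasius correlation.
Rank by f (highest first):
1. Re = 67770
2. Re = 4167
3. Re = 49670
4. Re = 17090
Case 1: f = 0.01959
Case 2: f = 0.03933
Case 3: f = 0.02117
Case 4: f = 0.02764
Ranking (highest first): 2, 4, 3, 1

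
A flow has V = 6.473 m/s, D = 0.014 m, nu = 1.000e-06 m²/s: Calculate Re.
Formula: Re = \frac{V D}{\nu}
Re = 6.473·0.014/1.000e-06 = 90622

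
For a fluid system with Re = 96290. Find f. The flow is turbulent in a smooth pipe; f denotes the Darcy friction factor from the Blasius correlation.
Formula: f = \frac{0.316}{Re^{0.25}}
f = 0.316/96290^0.25 = 0.01794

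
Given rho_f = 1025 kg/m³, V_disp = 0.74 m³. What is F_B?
Formula: F_B = \rho_f g V_{disp}
F_B = 1025·9.81·0.74 = 7441 N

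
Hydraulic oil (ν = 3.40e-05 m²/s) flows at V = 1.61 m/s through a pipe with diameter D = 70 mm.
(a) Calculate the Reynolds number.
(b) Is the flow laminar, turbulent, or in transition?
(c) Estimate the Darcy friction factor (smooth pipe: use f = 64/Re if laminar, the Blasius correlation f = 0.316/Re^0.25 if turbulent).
(a) Re = V·D/ν = 1.61·0.07/3.40e-05 = 3314.7
(b) Flow regime: transition (2300 ≤ Re ≤ 4000)
(c) Friction factor: f ≈ 0.04 (transitional regime, no simple correlation)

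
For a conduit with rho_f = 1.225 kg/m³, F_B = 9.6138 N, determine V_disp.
Formula: F_B = \rho_f g V_{disp}
Substituting knowns: 9.6138 = 1.225·9.81·V_disp
Solving for V_disp: V_disp = 9.6138/(1.225·9.81) = 0.8 m³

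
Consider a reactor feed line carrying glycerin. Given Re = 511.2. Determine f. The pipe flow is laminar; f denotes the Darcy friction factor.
Formula: f = \frac{64}{Re}
f = 64/511.2 = 0.1252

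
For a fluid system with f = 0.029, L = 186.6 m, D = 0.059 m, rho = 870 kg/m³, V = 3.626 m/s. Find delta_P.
Formula: \Delta P = f \frac{L}{D} \frac{\rho V^2}{2}
delta_P = 0.029·(186.6/0.059)·0.5·870·3.626²/1000 = 524.6 kPa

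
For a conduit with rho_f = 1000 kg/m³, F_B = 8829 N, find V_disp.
Formula: F_B = \rho_f g V_{disp}
Substituting knowns: 8829 = 1000·9.81·V_disp
Solving for V_disp: V_disp = 8829/(1000·9.81) = 0.9 m³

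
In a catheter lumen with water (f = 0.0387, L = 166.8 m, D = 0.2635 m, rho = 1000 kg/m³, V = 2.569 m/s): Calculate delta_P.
Formula: \Delta P = f \frac{L}{D} \frac{\rho V^2}{2}
delta_P = 0.0387·(166.8/0.2635)·0.5·1000·2.569²/1000 = 80.84 kPa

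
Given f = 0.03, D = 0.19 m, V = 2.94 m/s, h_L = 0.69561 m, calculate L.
Formula: h_L = f \frac{L}{D} \frac{V^2}{2g}
Substituting knowns: 0.69561 = 0.03·(L/0.19)·2.94²/(2·9.81)
Solving for L: L = 0.69561·2·9.81·0.19/(0.03·2.94²) = 10 m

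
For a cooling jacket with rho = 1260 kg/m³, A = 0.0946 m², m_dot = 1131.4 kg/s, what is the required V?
Formula: \dot{m} = \rho A V
Substituting knowns: 1131.4 = 1260·0.0946·V
Solving for V: V = 1131.4/(1260·0.0946) = 9.492 m/s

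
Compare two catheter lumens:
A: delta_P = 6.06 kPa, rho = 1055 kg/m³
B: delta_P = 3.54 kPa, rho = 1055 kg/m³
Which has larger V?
V(A) = 3.389 m/s, V(B) = 2.591 m/s. Answer: A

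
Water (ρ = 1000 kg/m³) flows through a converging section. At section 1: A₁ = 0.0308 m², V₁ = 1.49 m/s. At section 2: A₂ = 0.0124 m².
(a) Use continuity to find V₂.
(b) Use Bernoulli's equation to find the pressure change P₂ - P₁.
(a) Continuity: A₁V₁=A₂V₂ -> V₂=A₁V₁/A₂=0.0308*1.49/0.0124=3.70 m/s
(b) Bernoulli: P₂-P₁=0.5*rho*(V₁^2-V₂^2)/1000=0.5*1000*(1.49^2-3.70^2)/1000=-5.735 kPa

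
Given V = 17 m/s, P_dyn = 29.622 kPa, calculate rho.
Formula: P_{dyn} = \frac{1}{2} \rho V^2
Substituting knowns: 29.622 = 0.5·rho·17²/1000
Solving for rho: rho = 2·(29.622·1000)/17² = 205 kg/m³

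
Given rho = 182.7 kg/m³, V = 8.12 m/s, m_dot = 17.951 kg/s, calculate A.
Formula: \dot{m} = \rho A V
Substituting knowns: 17.951 = 182.7·A·8.12
Solving for A: A = 17.951/(182.7·8.12) = 0.0121 m²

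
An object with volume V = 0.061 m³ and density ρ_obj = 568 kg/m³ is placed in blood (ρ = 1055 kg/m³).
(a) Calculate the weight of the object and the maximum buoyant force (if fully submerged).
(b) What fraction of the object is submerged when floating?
(a) W=rho_obj*g*V=568*9.81*0.061=339.9 N; F_B(max)=rho*g*V=1055*9.81*0.061=631.3 N
(b) Floating fraction=rho_obj/rho=568/1055=0.538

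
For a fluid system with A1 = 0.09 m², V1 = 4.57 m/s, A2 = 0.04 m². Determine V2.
Formula: V_2 = \frac{A_1 V_1}{A_2}
V2 = 0.09·4.57/0.04 = 10.28 m/s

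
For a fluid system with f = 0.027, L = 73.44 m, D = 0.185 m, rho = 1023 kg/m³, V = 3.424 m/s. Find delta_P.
Formula: \Delta P = f \frac{L}{D} \frac{\rho V^2}{2}
delta_P = 0.027·(73.44/0.185)·0.5·1023·3.424²/1000 = 64.27 kPa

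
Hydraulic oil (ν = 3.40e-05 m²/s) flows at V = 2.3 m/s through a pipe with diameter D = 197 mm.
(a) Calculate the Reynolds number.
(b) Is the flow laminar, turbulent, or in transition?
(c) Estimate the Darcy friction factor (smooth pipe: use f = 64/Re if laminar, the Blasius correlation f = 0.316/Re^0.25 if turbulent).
(a) Re = V·D/ν = 2.3·0.197/3.40e-05 = 13326
(b) Flow regime: turbulent (Re > 4000)
(c) Friction factor: f = 0.316/Re^0.25 = 0.316/13326^0.25 = 0.02941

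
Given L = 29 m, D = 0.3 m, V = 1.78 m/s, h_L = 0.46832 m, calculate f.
Formula: h_L = f \frac{L}{D} \frac{V^2}{2g}
Substituting knowns: 0.46832 = f·(29/0.3)·1.78²/(2·9.81)
Solving for f: f = 0.46832·2·9.81/((29/0.3)·1.78²) = 0.03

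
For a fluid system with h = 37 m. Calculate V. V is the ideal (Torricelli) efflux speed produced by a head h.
Formula: V = \sqrt{2 g h}
V = √(2·9.81·37) = 26.94 m/s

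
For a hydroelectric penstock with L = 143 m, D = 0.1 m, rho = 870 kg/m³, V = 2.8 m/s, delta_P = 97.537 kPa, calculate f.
Formula: \Delta P = f \frac{L}{D} \frac{\rho V^2}{2}
Substituting knowns: 97.537 = f·(143/0.1)·0.5·870·2.8²/1000
Solving for f: f = (97.537·1000)/((143/0.1)·0.5·870·2.8²) = 0.02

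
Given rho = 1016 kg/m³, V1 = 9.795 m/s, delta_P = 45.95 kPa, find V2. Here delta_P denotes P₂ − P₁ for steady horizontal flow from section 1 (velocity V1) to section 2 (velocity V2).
Formula: \Delta P = \frac{1}{2} \rho (V_1^2 - V_2^2)
Substituting knowns: 45.95 = 0.5·1016·(9.795² − V2²)/1000
Solving for V2: V2 = √(9.795² − 2·(45.95·1000)/1016) = 2.343 m/s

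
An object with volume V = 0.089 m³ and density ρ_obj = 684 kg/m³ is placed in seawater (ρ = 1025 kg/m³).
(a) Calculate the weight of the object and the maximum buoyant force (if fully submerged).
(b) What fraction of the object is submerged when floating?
(a) W=rho_obj*g*V=684*9.81*0.089=597.2 N; F_B(max)=rho*g*V=1025*9.81*0.089=894.9 N
(b) Floating fraction=rho_obj/rho=684/1025=0.667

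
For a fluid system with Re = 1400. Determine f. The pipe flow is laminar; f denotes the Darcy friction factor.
Formula: f = \frac{64}{Re}
f = 64/1400 = 0.04571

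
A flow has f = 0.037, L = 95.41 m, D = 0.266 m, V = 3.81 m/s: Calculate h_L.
Formula: h_L = f \frac{L}{D} \frac{V^2}{2g}
h_L = 0.037·(95.41/0.266)·3.81²/(2·9.81) = 9.819 m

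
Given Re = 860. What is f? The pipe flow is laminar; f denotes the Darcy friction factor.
Formula: f = \frac{64}{Re}
f = 64/860 = 0.07442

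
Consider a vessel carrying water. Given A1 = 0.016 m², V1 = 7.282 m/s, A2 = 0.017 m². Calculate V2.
Formula: V_2 = \frac{A_1 V_1}{A_2}
V2 = 0.016·7.282/0.017 = 6.854 m/s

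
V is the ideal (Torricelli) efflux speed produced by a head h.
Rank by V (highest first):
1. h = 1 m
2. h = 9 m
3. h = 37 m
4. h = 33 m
Case 1: V = 4.429 m/s
Case 2: V = 13.29 m/s
Case 3: V = 26.94 m/s
Case 4: V = 25.45 m/s
Ranking (highest first): 3, 4, 2, 1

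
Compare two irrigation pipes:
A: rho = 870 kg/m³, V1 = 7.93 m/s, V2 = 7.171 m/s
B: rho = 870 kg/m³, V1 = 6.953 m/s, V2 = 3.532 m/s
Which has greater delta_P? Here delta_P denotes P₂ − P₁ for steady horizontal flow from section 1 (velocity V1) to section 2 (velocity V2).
delta_P(A) = 4.986 kPa, delta_P(B) = 15.6 kPa. Answer: B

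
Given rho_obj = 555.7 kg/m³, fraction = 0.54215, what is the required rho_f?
Formula: f_{sub} = \frac{\rho_{obj}}{\rho_f}
Substituting knowns: 0.54215 = 555.7/rho_f
Solving for rho_f: rho_f = 555.7/0.54215 = 1025 kg/m³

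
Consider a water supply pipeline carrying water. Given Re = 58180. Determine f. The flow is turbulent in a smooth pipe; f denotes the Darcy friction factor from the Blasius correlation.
Formula: f = \frac{0.316}{Re^{0.25}}
f = 0.316/58180^0.25 = 0.02035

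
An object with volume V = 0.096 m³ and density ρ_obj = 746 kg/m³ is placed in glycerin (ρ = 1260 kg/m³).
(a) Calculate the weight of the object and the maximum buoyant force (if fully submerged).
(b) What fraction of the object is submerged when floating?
(a) W=rho_obj*g*V=746*9.81*0.096=702.6 N; F_B(max)=rho*g*V=1260*9.81*0.096=1186.6 N
(b) Floating fraction=rho_obj/rho=746/1260=0.592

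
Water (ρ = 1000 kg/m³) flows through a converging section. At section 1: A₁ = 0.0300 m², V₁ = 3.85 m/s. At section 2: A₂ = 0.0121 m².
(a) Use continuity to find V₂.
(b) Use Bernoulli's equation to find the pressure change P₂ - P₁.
(a) Continuity: A₁V₁=A₂V₂ -> V₂=A₁V₁/A₂=0.0300*3.85/0.0121=9.55 m/s
(b) Bernoulli: P₂-P₁=0.5*rho*(V₁^2-V₂^2)/1000=0.5*1000*(3.85^2-9.55^2)/1000=-38.19 kPa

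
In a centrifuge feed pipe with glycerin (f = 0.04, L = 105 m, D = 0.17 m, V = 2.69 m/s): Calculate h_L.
Formula: h_L = f \frac{L}{D} \frac{V^2}{2g}
h_L = 0.04·(105/0.17)·2.69²/(2·9.81) = 9.112 m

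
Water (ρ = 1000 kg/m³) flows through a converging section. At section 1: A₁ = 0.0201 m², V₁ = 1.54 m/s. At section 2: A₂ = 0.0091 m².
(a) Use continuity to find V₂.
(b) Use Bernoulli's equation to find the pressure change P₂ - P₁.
(a) Continuity: A₁V₁=A₂V₂ -> V₂=A₁V₁/A₂=0.0201*1.54/0.0091=3.40 m/s
(b) Bernoulli: P₂-P₁=0.5*rho*(V₁^2-V₂^2)/1000=0.5*1000*(1.54^2-3.40^2)/1000=-4.594 kPa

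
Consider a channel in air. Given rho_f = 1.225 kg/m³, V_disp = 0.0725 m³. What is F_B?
Formula: F_B = \rho_f g V_{disp}
F_B = 1.225·9.81·0.0725 = 0.8713 N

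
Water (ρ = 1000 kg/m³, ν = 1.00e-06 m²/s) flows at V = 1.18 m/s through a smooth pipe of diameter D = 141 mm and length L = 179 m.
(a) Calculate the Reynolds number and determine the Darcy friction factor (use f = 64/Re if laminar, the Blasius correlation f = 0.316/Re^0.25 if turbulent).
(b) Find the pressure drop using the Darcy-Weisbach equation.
(a) Re = V·D/ν = 1.18·0.141/1.00e-06 = 166380 → turbulent (Re > 4000); f = 0.316/Re^0.25 = 0.316/166380^0.25 = 0.015646 (Blasius is strictly valid for Re ≲ 1e5; used here as the smooth-pipe estimate the problem specifies)
(b) Darcy-Weisbach: ΔP = f·(L/D)·½ρV²/1000 = 0.015646·(179/0.141)·½·1000·1.18²/1000 = 13.83 kPa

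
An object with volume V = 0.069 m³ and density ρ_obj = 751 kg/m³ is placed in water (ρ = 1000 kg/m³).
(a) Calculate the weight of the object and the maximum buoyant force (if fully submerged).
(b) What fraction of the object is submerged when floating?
(a) W=rho_obj*g*V=751*9.81*0.069=508.3 N; F_B(max)=rho*g*V=1000*9.81*0.069=676.9 N
(b) Floating fraction=rho_obj/rho=751/1000=0.751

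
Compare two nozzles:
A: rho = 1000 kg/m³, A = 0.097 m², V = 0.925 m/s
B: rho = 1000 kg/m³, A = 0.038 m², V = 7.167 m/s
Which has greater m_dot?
m_dot(A) = 89.73 kg/s, m_dot(B) = 272.3 kg/s. Answer: B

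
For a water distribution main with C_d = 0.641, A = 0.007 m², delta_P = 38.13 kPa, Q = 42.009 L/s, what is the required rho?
Formula: Q = C_d A \sqrt{\frac{2 \Delta P}{\rho}}
Substituting knowns: 42.009 = 0.641·0.007·√(2·(38.13·1000)/rho)·1000
Solving for rho: rho = 2·(38.13·1000)/((42.009/1000)/(0.641·0.007))² = 870 kg/m³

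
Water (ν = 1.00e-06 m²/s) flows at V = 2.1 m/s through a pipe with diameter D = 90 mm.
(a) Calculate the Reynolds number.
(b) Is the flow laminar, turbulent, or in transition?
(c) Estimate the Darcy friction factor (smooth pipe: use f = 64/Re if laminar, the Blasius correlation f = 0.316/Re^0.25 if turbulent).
(a) Re = V·D/ν = 2.1·0.09/1.00e-06 = 189000
(b) Flow regime: turbulent (Re > 4000)
(c) Friction factor: f = 0.316/Re^0.25 = 0.316/189000^0.25 = 0.01516 (Blasius is strictly valid for Re ≲ 1e5; used here as the smooth-pipe estimate the problem specifies)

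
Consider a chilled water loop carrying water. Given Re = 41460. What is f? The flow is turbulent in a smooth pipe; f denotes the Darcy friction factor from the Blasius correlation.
Formula: f = \frac{0.316}{Re^{0.25}}
f = 0.316/41460^0.25 = 0.02215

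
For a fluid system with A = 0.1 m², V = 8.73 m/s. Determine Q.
Formula: Q = A V
Q = 0.1·8.73·1000 = 873 L/s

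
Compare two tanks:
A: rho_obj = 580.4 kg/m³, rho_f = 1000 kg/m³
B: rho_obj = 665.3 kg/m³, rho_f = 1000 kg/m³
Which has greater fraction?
fraction(A) = 0.5804, fraction(B) = 0.6653. Answer: B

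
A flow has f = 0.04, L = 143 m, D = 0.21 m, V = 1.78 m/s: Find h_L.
Formula: h_L = f \frac{L}{D} \frac{V^2}{2g}
h_L = 0.04·(143/0.21)·1.78²/(2·9.81) = 4.399 m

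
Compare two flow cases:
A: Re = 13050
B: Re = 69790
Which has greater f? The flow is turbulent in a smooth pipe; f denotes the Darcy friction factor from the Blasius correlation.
f(A) = 0.02957, f(B) = 0.01944. Answer: A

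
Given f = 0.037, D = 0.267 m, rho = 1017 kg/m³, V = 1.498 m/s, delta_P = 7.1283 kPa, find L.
Formula: \Delta P = f \frac{L}{D} \frac{\rho V^2}{2}
Substituting knowns: 7.1283 = 0.037·(L/0.267)·0.5·1017·1.498²/1000
Solving for L: L = (7.1283·1000)·0.267/(0.037·0.5·1017·1.498²) = 45.08 m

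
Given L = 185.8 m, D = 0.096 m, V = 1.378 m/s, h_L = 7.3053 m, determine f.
Formula: h_L = f \frac{L}{D} \frac{V^2}{2g}
Substituting knowns: 7.3053 = f·(185.8/0.096)·1.378²/(2·9.81)
Solving for f: f = 7.3053·2·9.81/((185.8/0.096)·1.378²) = 0.039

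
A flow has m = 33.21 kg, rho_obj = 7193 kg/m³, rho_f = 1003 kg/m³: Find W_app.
Formula: W_{app} = mg\left(1 - \frac{\rho_f}{\rho_{obj}}\right)
W_app = 33.21·9.81·(1 − 1003/7193) = 280.4 N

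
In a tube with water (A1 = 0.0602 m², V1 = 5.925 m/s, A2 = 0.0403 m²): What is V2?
Formula: V_2 = \frac{A_1 V_1}{A_2}
V2 = 0.0602·5.925/0.0403 = 8.851 m/s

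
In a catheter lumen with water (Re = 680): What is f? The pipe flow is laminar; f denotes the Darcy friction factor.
Formula: f = \frac{64}{Re}
f = 64/680 = 0.09412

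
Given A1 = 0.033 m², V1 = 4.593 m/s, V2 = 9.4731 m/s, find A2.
Formula: V_2 = \frac{A_1 V_1}{A_2}
Substituting knowns: 9.4731 = 0.033·4.593/A2
Solving for A2: A2 = 0.033·4.593/9.4731 = 0.016 m²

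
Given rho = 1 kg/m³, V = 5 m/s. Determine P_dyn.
Formula: P_{dyn} = \frac{1}{2} \rho V^2
P_dyn = 0.5·1·5²/1000 = 0.0125 kPa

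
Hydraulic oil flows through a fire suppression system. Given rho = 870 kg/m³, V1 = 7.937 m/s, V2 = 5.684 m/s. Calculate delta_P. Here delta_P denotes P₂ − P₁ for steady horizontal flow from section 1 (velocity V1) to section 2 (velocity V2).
Formula: \Delta P = \frac{1}{2} \rho (V_1^2 - V_2^2)
delta_P = 0.5·870·(7.937² − 5.684²)/1000 = 13.35 kPa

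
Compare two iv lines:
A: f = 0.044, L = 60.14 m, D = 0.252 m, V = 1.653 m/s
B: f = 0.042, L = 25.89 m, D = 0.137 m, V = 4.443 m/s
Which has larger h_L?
h_L(A) = 1.462 m, h_L(B) = 7.986 m. Answer: B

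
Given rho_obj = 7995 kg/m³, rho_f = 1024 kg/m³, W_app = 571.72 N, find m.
Formula: W_{app} = mg\left(1 - \frac{\rho_f}{\rho_{obj}}\right)
Substituting knowns: 571.72 = m·9.81·(1 − 1024/7995)
Solving for m: m = 571.72/(9.81·(1 − 1024/7995)) = 66.84 kg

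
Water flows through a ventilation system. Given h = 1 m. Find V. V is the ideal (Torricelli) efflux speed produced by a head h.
Formula: V = \sqrt{2 g h}
V = √(2·9.81·1) = 4.429 m/s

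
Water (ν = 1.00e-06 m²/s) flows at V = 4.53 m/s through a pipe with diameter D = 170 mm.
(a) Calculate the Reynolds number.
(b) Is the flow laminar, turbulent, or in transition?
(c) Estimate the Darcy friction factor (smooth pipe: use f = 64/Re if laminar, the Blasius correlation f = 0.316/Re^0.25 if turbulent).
(a) Re = V·D/ν = 4.53·0.17/1.00e-06 = 770100
(b) Flow regime: turbulent (Re > 4000)
(c) Friction factor: f = 0.316/Re^0.25 = 0.316/770100^0.25 = 0.01067 (Blasius is strictly valid for Re ≲ 1e5; used here as the smooth-pipe estimate the problem specifies)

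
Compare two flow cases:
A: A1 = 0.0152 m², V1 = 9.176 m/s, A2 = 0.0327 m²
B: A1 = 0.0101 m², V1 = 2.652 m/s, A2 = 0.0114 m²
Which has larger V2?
V2(A) = 4.265 m/s, V2(B) = 2.35 m/s. Answer: A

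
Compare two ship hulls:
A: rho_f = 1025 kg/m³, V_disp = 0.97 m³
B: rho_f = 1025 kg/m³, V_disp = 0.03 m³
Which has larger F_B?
F_B(A) = 9754 N, F_B(B) = 301.7 N. Answer: A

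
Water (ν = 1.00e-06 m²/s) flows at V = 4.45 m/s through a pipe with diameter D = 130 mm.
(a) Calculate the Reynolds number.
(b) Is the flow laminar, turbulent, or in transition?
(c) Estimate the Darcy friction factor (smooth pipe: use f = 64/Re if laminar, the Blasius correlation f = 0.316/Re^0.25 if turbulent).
(a) Re = V·D/ν = 4.45·0.13/1.00e-06 = 578500
(b) Flow regime: turbulent (Re > 4000)
(c) Friction factor: f = 0.316/Re^0.25 = 0.316/578500^0.25 = 0.01146 (Blasius is strictly valid for Re ≲ 1e5; used here as the smooth-pipe estimate the problem specifies)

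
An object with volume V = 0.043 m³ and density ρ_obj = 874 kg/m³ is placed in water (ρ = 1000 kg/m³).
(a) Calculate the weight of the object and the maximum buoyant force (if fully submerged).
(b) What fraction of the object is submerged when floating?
(a) W=rho_obj*g*V=874*9.81*0.043=368.7 N; F_B(max)=rho*g*V=1000*9.81*0.043=421.8 N
(b) Floating fraction=rho_obj/rho=874/1000=0.874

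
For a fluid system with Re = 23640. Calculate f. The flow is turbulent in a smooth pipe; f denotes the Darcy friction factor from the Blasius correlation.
Formula: f = \frac{0.316}{Re^{0.25}}
f = 0.316/23640^0.25 = 0.02548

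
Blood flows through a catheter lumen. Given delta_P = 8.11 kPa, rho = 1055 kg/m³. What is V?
Formula: V = \sqrt{\frac{2 \Delta P}{\rho}}
V = √(2·(8.11·1000)/1055) = 3.921 m/s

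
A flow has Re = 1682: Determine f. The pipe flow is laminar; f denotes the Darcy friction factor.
Formula: f = \frac{64}{Re}
f = 64/1682 = 0.03805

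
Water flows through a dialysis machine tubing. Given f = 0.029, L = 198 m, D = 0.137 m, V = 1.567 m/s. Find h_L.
Formula: h_L = f \frac{L}{D} \frac{V^2}{2g}
h_L = 0.029·(198/0.137)·1.567²/(2·9.81) = 5.245 m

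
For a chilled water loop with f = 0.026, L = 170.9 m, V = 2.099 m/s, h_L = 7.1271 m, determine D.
Formula: h_L = f \frac{L}{D} \frac{V^2}{2g}
Substituting knowns: 7.1271 = 0.026·(170.9/D)·2.099²/(2·9.81)
Solving for D: D = 0.026·170.9·2.099²/(2·9.81·7.1271) = 0.14 m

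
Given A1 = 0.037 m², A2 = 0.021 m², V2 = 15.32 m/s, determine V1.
Formula: V_2 = \frac{A_1 V_1}{A_2}
Substituting knowns: 15.32 = 0.037·V1/0.021
Solving for V1: V1 = 15.32·0.021/0.037 = 8.695 m/s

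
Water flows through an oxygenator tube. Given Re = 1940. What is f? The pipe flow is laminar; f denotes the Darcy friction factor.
Formula: f = \frac{64}{Re}
f = 64/1940 = 0.03299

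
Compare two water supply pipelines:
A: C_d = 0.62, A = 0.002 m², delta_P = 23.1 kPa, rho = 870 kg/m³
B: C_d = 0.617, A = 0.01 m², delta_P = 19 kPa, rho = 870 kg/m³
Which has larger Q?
Q(A) = 9.036 L/s, Q(B) = 40.78 L/s. Answer: B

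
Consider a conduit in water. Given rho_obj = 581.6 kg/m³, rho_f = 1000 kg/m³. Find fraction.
Formula: f_{sub} = \frac{\rho_{obj}}{\rho_f}
fraction = 581.6/1000 = 0.5816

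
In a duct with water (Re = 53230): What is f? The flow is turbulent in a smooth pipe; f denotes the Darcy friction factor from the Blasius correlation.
Formula: f = \frac{0.316}{Re^{0.25}}
f = 0.316/53230^0.25 = 0.0208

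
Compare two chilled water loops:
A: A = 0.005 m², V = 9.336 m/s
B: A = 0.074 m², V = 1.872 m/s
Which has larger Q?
Q(A) = 46.68 L/s, Q(B) = 138.5 L/s. Answer: B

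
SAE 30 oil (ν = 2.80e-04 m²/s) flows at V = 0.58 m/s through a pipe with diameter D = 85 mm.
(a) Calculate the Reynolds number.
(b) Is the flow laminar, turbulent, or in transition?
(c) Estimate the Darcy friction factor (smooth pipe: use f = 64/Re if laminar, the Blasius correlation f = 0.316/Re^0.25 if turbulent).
(a) Re = V·D/ν = 0.58·0.085/2.80e-04 = 176.07
(b) Flow regime: laminar (Re < 2300)
(c) Friction factor: f = 64/Re = 64/176.07 = 0.3635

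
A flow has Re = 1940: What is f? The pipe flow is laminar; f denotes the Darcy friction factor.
Formula: f = \frac{64}{Re}
f = 64/1940 = 0.03299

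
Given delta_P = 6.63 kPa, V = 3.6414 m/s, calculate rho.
Formula: V = \sqrt{\frac{2 \Delta P}{\rho}}
Substituting knowns: 3.6414 = √(2·(6.63·1000)/rho)
Solving for rho: rho = 2·(6.63·1000)/3.6414² = 1000 kg/m³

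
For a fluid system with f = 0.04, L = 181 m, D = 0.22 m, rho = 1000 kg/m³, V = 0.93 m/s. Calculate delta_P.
Formula: \Delta P = f \frac{L}{D} \frac{\rho V^2}{2}
delta_P = 0.04·(181/0.22)·0.5·1000·0.93²/1000 = 14.23 kPa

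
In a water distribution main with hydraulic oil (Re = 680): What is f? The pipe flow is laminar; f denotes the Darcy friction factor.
Formula: f = \frac{64}{Re}
f = 64/680 = 0.09412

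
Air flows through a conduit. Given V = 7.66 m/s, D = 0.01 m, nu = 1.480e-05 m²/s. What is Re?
Formula: Re = \frac{V D}{\nu}
Re = 7.66·0.01/1.480e-05 = 5176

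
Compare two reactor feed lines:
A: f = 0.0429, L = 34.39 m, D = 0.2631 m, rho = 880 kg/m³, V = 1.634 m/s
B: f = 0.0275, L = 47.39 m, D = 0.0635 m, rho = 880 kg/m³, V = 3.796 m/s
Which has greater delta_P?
delta_P(A) = 6.588 kPa, delta_P(B) = 130.1 kPa. Answer: B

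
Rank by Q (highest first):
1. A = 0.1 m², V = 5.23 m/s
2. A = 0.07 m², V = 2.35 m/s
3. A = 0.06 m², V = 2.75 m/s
Case 1: Q = 523 L/s
Case 2: Q = 164.5 L/s
Case 3: Q = 165 L/s
Ranking (highest first): 1, 3, 2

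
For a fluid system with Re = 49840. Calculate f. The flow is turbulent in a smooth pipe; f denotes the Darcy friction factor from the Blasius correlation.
Formula: f = \frac{0.316}{Re^{0.25}}
f = 0.316/49840^0.25 = 0.02115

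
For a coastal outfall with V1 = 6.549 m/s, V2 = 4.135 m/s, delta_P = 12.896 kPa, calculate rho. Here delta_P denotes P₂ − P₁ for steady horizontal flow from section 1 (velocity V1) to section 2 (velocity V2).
Formula: \Delta P = \frac{1}{2} \rho (V_1^2 - V_2^2)
Substituting knowns: 12.896 = 0.5·rho·(6.549² − 4.135²)/1000
Solving for rho: rho = 2·(12.896·1000)/(6.549² − 4.135²) = 1000 kg/m³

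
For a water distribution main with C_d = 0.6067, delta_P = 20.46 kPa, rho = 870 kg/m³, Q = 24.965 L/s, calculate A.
Formula: Q = C_d A \sqrt{\frac{2 \Delta P}{\rho}}
Substituting knowns: 24.965 = 0.6067·A·√(2·(20.46·1000)/870)·1000
Solving for A: A = (24.965/1000)/(0.6067·√(2·(20.46·1000)/870)) = 0.006 m²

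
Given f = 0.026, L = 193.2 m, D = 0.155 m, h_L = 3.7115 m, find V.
Formula: h_L = f \frac{L}{D} \frac{V^2}{2g}
Substituting knowns: 3.7115 = 0.026·(193.2/0.155)·V²/(2·9.81)
Solving for V: V = √(3.7115·2·9.81/(0.026·(193.2/0.155))) = 1.499 m/s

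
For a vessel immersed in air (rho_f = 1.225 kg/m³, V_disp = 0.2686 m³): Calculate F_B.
Formula: F_B = \rho_f g V_{disp}
F_B = 1.225·9.81·0.2686 = 3.228 N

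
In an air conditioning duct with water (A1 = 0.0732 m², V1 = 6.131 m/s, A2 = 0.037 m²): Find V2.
Formula: V_2 = \frac{A_1 V_1}{A_2}
V2 = 0.0732·6.131/0.037 = 12.13 m/s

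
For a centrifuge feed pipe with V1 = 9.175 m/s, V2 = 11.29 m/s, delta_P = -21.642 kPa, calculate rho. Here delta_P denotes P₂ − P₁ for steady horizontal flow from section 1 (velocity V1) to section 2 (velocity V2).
Formula: \Delta P = \frac{1}{2} \rho (V_1^2 - V_2^2)
Substituting knowns: -21.642 = 0.5·rho·(9.175² − 11.29²)/1000
Solving for rho: rho = 2·(-21.642·1000)/(9.175² − 11.29²) = 1000 kg/m³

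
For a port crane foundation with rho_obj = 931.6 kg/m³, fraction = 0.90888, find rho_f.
Formula: f_{sub} = \frac{\rho_{obj}}{\rho_f}
Substituting knowns: 0.90888 = 931.6/rho_f
Solving for rho_f: rho_f = 931.6/0.90888 = 1025 kg/m³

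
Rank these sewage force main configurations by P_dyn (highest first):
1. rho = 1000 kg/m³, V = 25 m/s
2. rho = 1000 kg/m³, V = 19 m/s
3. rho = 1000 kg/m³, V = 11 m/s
Case 1: P_dyn = 312.5 kPa
Case 2: P_dyn = 180.5 kPa
Case 3: P_dyn = 60.5 kPa
Ranking (highest first): 1, 2, 3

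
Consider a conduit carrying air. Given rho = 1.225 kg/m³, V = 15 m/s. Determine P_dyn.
Formula: P_{dyn} = \frac{1}{2} \rho V^2
P_dyn = 0.5·1.225·15²/1000 = 0.1378 kPa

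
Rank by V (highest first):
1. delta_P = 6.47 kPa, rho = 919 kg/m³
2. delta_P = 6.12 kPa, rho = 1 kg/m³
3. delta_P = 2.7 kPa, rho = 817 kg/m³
Case 1: V = 3.752 m/s
Case 2: V = 110.6 m/s
Case 3: V = 2.571 m/s
Ranking (highest first): 2, 1, 3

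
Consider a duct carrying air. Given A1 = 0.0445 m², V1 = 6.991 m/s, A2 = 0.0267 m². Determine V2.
Formula: V_2 = \frac{A_1 V_1}{A_2}
V2 = 0.0445·6.991/0.0267 = 11.65 m/s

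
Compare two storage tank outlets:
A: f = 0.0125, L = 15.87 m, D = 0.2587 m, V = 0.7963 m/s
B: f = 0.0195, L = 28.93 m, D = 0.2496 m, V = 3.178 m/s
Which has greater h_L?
h_L(A) = 0.02478 m, h_L(B) = 1.163 m. Answer: B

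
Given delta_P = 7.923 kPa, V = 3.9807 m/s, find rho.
Formula: V = \sqrt{\frac{2 \Delta P}{\rho}}
Substituting knowns: 3.9807 = √(2·(7.923·1000)/rho)
Solving for rho: rho = 2·(7.923·1000)/3.9807² = 1000 kg/m³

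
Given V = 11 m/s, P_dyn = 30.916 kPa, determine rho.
Formula: P_{dyn} = \frac{1}{2} \rho V^2
Substituting knowns: 30.916 = 0.5·rho·11²/1000
Solving for rho: rho = 2·(30.916·1000)/11² = 511 kg/m³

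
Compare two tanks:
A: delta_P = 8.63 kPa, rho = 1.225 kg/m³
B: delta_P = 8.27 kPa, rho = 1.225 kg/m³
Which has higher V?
V(A) = 118.7 m/s, V(B) = 116.2 m/s. Answer: A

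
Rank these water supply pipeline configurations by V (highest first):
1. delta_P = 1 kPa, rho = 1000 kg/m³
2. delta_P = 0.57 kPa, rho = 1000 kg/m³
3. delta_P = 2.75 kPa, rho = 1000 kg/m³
Case 1: V = 1.414 m/s
Case 2: V = 1.068 m/s
Case 3: V = 2.345 m/s
Ranking (highest first): 3, 1, 2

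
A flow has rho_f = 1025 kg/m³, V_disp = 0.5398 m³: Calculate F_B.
Formula: F_B = \rho_f g V_{disp}
F_B = 1025·9.81·0.5398 = 5428 N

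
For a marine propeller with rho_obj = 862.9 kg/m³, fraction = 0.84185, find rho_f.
Formula: f_{sub} = \frac{\rho_{obj}}{\rho_f}
Substituting knowns: 0.84185 = 862.9/rho_f
Solving for rho_f: rho_f = 862.9/0.84185 = 1025 kg/m³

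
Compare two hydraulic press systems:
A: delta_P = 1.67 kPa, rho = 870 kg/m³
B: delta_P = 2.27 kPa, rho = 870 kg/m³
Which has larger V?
V(A) = 1.959 m/s, V(B) = 2.284 m/s. Answer: B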